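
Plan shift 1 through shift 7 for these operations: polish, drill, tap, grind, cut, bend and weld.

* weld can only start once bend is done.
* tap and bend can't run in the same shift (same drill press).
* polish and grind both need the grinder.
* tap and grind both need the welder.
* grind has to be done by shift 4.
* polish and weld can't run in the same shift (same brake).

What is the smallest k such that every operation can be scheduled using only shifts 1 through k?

3

The precedence chain requires at least 2 distinct shifts.
Could 2 shifts be enough, i.e. nothing placed later than shift 2? No: grind's window within 2 shifts is {shift 1, shift 2}; weld must come after bend (at shift 1 or later) → {shift 2}; bend must come before weld (at shift 2 or earlier) → {shift 1}; polish can't share with weld (shift 2) → {shift 1}; tap can't share with bend (shift 1) → {shift 2}; grind can't share with polish (shift 1) → {shift 2}; grind can't share with tap (shift 2) → nothing is left.
So 2 shifts is not enough.
3 works (last occupied shift: shift 3): for example drill in shift 1; cut in shift 1; tap in shift 2; weld in shift 2; bend in shift 1; grind in shift 3; polish in shift 1.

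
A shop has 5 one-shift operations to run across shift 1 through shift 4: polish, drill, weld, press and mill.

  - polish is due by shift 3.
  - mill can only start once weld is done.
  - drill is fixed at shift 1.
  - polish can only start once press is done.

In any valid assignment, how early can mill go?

shift 2

Precedence pushes mill to at least shift 2.
mill at shift 2 is achievable: press in shift 1; drill in shift 1; polish in shift 2; weld in shift 1; mill in shift 2.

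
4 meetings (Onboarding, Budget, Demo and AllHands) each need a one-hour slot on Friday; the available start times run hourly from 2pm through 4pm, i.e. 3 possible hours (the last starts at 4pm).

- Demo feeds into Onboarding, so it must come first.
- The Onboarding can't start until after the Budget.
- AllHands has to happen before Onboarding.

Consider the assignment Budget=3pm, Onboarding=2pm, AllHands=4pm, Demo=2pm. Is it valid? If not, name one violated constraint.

Invalid. AllHands has to happen before Onboarding.

AllHands has to happen before Onboarding — violated.
The Onboarding can't start until after the Budget — violated.
Demo feeds into Onboarding, so it must come first — violated.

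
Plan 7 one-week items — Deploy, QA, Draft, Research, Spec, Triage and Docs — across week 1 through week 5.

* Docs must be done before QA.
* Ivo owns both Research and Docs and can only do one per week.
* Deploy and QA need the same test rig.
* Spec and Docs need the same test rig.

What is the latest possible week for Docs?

week 4

Downstream work caps Docs at week 4.
Docs at week 4 is achievable: Spec -> week 1, Deploy -> week 1, Draft -> week 1, QA -> week 5, Docs -> week 4, Triage -> week 1, Research -> week 1.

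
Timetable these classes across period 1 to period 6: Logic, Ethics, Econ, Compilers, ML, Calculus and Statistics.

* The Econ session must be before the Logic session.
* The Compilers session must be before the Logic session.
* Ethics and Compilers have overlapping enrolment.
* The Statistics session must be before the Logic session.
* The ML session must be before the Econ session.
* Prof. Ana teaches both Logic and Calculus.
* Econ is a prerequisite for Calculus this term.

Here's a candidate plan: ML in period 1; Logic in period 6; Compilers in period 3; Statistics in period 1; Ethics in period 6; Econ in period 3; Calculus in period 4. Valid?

Yes

The Econ session must be before the Logic session — holds.
Prof. Ana teaches both Logic and Calculus — holds.
The ML session must be before the Econ session — holds.
The Statistics session must be before the Logic session — holds.
The Compilers session must be before the Logic session — holds.
Econ is a prerequisite for Calculus this term — holds.
Ethics and Compilers have overlapping enrolment — holds.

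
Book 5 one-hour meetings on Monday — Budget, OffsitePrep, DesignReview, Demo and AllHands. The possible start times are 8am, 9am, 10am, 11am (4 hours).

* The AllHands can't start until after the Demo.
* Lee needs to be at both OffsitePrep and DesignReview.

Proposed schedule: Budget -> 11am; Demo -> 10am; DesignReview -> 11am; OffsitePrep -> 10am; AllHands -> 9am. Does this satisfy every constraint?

No — it violates: The AllHands can't start until after the Demo

The AllHands can't start until after the Demo — violated.
Lee needs to be at both OffsitePrep and DesignReview — holds.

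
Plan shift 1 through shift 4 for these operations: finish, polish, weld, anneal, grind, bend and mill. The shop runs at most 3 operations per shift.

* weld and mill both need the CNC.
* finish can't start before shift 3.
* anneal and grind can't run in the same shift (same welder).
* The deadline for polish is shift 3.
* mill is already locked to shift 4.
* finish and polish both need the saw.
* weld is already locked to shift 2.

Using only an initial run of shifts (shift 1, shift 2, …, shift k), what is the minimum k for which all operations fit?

With at most 3 per shift and 7 operations, at least 3 shifts are needed.
mill can't be placed before shift 4, so the schedule must run through at least shift 4.
4 works (last occupied shift: shift 4): for example finish=shift 3, anneal=shift 1, polish=shift 1, weld=shift 2, grind=shift 2, bend=shift 1, mill=shift 4.

4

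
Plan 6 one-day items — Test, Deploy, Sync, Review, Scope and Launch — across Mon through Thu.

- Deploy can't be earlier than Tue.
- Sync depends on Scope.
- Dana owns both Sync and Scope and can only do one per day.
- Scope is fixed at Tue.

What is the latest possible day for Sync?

Precedence pushes Sync to at least Wed.
Sync at Thu is achievable: Launch in Mon; Deploy in Tue; Review in Mon; Sync in Thu; Scope in Tue; Test in Mon.

Thu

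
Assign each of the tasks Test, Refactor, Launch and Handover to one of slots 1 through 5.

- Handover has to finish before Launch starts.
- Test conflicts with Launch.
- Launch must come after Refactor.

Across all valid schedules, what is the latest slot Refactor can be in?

Downstream work caps Refactor at 4.
Refactor at 4 is achievable: Launch in 5; Handover in 1; Test in 1; Refactor in 4.

4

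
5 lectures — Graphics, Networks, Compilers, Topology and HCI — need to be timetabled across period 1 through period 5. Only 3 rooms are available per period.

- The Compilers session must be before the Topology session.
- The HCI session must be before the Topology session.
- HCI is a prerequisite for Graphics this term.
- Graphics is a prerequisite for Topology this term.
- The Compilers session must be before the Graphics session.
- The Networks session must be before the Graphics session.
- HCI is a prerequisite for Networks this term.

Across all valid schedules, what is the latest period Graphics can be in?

Precedence pushes Graphics to at least period 3; downstream work caps Graphics at period 4.
Graphics at period 4 is achievable: Networks -> period 2, Topology -> period 5, Compilers -> period 1, Graphics -> period 4, HCI -> period 1.

period 4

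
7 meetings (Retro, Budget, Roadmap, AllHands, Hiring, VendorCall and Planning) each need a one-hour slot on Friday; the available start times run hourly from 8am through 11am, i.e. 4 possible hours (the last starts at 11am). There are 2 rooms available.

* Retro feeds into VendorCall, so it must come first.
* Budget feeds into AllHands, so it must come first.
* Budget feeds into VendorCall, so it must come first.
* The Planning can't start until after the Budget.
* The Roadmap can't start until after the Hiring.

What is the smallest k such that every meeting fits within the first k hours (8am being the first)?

The precedence chain requires at least 2 distinct hours.
With at most 2 per hour and 7 meetings, at least 4 hours are needed.
4 works (last occupied hour: 11am): for example AllHands -> 10am; Hiring -> 9am; VendorCall -> 9am; Budget -> 8am; Planning -> 11am; Roadmap -> 10am; Retro -> 8am.

4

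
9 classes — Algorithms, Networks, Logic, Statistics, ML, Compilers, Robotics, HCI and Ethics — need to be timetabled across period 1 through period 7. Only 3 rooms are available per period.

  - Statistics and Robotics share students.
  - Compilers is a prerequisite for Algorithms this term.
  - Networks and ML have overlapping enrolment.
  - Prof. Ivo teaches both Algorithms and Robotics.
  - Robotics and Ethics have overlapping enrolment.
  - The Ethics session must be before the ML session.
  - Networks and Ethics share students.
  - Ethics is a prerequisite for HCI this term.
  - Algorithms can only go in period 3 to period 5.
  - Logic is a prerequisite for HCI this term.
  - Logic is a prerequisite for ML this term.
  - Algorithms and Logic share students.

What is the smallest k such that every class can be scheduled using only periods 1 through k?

3 periods

The precedence chain requires at least 2 distinct periods.
With at most 3 per period and 9 classes, at least 3 periods are needed.
Algorithms can't be placed before period 3, so the schedule must run through at least period 3.
3 works (last occupied period: period 3): for example Logic=period 1, Networks=period 3, Algorithms=period 3, Compilers=period 1, Robotics=period 2, Statistics=period 3, ML=period 2, HCI=period 2, Ethics=period 1.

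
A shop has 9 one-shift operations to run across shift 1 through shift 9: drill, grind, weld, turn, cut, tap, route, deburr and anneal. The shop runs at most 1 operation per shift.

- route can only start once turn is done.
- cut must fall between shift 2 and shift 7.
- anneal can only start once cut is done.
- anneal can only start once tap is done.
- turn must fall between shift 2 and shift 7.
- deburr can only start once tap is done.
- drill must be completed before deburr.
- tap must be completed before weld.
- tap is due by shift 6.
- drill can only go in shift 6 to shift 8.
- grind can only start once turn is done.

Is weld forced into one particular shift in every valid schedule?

No

weld can be shift 2 (e.g. route=shift 9, deburr=shift 7, tap=shift 1, turn=shift 3, grind=shift 8, cut=shift 4, drill=shift 6, weld=shift 2, anneal=shift 5) or shift 3 (e.g. tap=shift 1; route=shift 9; grind=shift 8; deburr=shift 7; turn=shift 2; anneal=shift 5; weld=shift 3; cut=shift 4; drill=shift 6).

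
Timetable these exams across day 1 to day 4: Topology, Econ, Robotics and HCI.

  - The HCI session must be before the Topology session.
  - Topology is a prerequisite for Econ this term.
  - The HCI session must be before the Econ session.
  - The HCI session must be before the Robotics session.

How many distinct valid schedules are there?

11

Splitting on Topology: it can be day 2 (6), day 3 (5). Listing each branch's schedules as (Econ, Robotics, HCI) by day number:
Topology=day 2: (3,2,1) (3,3,1) (3,4,1) (4,2,1) (4,3,1) (4,4,1) — 6.
Topology=day 3: (4,2,1) (4,3,1) (4,3,2) (4,4,1) (4,4,2) — 5.
Summing: 6 + 5 = 11.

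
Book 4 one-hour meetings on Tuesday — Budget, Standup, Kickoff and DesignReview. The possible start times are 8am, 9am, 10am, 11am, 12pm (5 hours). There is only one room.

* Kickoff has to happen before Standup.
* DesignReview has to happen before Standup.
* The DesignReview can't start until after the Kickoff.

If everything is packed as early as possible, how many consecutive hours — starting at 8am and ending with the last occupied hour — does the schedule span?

The precedence chain requires at least 3 distinct hours.
With at most 1 per hour and 4 meetings, at least 4 hours are needed.
4 works (last occupied hour: 11am): for example Kickoff in 8am, Standup in 10am, DesignReview in 9am, Budget in 11am.

4 hours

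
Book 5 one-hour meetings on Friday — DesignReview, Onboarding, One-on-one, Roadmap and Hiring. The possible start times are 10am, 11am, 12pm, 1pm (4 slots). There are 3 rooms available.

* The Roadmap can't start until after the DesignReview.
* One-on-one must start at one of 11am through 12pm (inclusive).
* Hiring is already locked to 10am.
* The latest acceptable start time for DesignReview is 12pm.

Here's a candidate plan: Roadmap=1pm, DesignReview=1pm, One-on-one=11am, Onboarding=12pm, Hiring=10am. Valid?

Invalid. The latest acceptable start time for DesignReview is 12pm.

The Roadmap can't start until after the DesignReview — violated.
Hiring is already locked to 10am — holds.
There are 3 rooms available — holds.
The latest acceptable start time for DesignReview is 12pm — violated.
One-on-one must start at one of 11am through 12pm (inclusive) — holds.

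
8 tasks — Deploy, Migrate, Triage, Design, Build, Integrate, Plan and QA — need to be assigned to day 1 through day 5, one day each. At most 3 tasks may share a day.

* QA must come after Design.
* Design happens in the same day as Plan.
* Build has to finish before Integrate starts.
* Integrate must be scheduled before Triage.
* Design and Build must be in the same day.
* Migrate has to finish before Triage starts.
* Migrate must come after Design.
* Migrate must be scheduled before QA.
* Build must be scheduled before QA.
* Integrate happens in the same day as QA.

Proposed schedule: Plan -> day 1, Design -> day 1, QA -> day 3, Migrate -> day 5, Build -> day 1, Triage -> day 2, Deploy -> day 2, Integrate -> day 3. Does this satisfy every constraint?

No — it violates: Migrate has to finish before Triage starts

Design happens in the same day as Plan — holds.
Integrate happens in the same day as QA — holds.
Design and Build must be in the same day — holds.
Migrate has to finish before Triage starts — violated.
Migrate must come after Design — holds.
At most 3 tasks may share a day — holds.
Integrate must be scheduled before Triage — violated.
Build has to finish before Integrate starts — holds.
Build must be scheduled before QA — holds.
Migrate must be scheduled before QA — violated.
QA must come after Design — holds.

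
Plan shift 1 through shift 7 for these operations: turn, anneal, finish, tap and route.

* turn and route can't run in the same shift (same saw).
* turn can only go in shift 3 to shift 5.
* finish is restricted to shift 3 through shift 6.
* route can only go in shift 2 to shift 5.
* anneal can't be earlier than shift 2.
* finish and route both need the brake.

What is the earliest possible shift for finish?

Finish is available from shift 3; finish's own window allows nothing later than shift 6.
finish at shift 3 is achievable: tap=shift 1; finish=shift 3; route=shift 2; turn=shift 3; anneal=shift 2.

shift 3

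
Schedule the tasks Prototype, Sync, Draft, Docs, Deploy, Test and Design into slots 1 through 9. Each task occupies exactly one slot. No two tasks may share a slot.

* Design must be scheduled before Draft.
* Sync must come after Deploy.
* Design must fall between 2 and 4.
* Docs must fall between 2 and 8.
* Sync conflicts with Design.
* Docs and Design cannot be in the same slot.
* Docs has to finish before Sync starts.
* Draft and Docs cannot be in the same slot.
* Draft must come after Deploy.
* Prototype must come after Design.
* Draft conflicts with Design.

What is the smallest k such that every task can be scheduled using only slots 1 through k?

The precedence chain requires at least 2 distinct slots.
With at most 1 per slot and 7 tasks, at least 7 slots are needed.
Propagating the time windows through the other constraints, Prototype can't land before 3, so the schedule must run through at least slot 3.
7 works (last occupied slot: 7): for example Sync in 4, Test in 7, Design in 2, Draft in 5, Deploy in 1, Docs in 3, Prototype in 6.

7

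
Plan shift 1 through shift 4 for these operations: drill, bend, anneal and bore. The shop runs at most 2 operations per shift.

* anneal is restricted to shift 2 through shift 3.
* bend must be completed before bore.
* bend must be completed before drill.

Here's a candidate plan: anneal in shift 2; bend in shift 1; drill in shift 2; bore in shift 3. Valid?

Yes, all constraints hold

anneal is restricted to shift 2 through shift 3 — holds.
bend must be completed before bore — holds.
bend must be completed before drill — holds.
The shop runs at most 2 operations per shift — holds.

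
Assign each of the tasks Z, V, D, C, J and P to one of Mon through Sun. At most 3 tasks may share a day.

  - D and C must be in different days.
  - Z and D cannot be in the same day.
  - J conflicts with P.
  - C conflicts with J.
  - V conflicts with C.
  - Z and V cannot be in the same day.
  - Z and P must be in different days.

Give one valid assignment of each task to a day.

D -> Tue, Z -> Mon, P -> Wed, C -> Mon, J -> Tue, V -> Tue

Checking: C(Mon) != J(Tue); D(Tue) != C(Mon); V(Tue) != C(Mon); Z(Mon) != D(Tue); Z(Mon) != P(Wed); J(Tue) != P(Wed); Z(Mon) != V(Tue); max 3 per day (cap 3).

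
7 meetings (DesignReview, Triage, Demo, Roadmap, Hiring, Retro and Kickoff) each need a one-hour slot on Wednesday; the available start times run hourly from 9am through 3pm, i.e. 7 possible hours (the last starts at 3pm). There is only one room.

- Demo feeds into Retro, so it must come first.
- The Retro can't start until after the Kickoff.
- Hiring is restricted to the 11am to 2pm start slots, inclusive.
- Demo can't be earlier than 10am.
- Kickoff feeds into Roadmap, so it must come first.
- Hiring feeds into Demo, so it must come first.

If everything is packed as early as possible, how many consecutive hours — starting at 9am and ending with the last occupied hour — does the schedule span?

7

The precedence chain requires at least 3 distinct hours.
With at most 1 per hour and 7 meetings, at least 7 hours are needed.
Propagating the time windows through the other constraints, Retro can't land before 1pm — that is hour 5 counting from 9am — so the schedule must run through at least 5 hours.
7 works (last occupied hour: 3pm): for example Hiring in 11am; DesignReview in 2pm; Roadmap in 10am; Retro in 1pm; Kickoff in 9am; Triage in 3pm; Demo in 12pm.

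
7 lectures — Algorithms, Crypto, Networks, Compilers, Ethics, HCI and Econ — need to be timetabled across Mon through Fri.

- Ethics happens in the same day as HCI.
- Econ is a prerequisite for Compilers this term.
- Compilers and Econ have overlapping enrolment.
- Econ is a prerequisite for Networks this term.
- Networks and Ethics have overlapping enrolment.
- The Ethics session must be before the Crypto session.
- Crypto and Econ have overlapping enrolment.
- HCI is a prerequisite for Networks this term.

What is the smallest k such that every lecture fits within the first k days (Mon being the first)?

2 days

The precedence chain requires at least 2 distinct days.
2 works (last occupied day: Tue): for example Networks=Tue; HCI=Mon; Econ=Mon; Crypto=Tue; Compilers=Tue; Ethics=Mon; Algorithms=Mon.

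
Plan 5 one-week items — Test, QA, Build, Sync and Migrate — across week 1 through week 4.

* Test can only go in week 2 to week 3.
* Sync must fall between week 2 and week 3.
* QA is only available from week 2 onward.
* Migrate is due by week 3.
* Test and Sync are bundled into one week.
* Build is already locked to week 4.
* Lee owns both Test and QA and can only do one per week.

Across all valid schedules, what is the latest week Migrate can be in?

Migrate's own window allows nothing later than week 3.
Migrate at week 3 is achievable: QA in week 3; Sync in week 2; Build in week 4; Migrate in week 3; Test in week 2.

week 3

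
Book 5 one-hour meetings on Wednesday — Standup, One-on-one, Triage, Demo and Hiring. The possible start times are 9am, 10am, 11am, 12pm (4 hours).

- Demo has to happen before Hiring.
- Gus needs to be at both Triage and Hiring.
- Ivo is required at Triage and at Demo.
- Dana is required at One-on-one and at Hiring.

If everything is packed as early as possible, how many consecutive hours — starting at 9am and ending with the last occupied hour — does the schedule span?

The precedence chain requires at least 2 distinct hours.
Could 2 hours be enough, i.e. nothing placed later than 10am? No: Hiring must come after Demo (at 9am or later) → {10am}; Demo must come before Hiring (at 10am or earlier) → {9am}; Triage can't share with Demo (9am) → {10am}; Hiring can't share with Triage (10am) → nothing is left.
So 2 hours is not enough.
3 works (last occupied hour: 11am): for example Hiring=10am; Standup=9am; Triage=11am; Demo=9am; One-on-one=9am.

3 hours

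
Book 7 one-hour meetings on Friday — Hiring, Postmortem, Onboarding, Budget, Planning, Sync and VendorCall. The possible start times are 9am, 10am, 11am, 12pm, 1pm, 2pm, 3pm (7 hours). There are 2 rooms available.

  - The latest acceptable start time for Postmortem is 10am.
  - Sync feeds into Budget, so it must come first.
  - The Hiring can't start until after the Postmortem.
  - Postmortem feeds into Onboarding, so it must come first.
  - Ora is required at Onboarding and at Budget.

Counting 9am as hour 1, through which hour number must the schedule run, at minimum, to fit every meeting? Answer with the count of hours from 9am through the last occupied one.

The precedence chain requires at least 2 distinct hours.
With at most 2 per hour and 7 meetings, at least 4 hours are needed.
4 works (last occupied hour: 12pm): for example Hiring -> 10am, Budget -> 11am, Sync -> 9am, Onboarding -> 10am, Planning -> 11am, VendorCall -> 12pm, Postmortem -> 9am.

4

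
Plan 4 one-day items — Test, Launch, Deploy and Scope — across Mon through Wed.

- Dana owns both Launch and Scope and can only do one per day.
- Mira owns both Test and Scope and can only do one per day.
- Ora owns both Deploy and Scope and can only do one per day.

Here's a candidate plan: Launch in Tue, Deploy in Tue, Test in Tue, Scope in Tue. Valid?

Dana owns both Launch and Scope and can only do one per day — violated.
Mira owns both Test and Scope and can only do one per day — violated.
Ora owns both Deploy and Scope and can only do one per day — violated.

No. Ora owns both Deploy and Scope and can only do one per day is not satisfied.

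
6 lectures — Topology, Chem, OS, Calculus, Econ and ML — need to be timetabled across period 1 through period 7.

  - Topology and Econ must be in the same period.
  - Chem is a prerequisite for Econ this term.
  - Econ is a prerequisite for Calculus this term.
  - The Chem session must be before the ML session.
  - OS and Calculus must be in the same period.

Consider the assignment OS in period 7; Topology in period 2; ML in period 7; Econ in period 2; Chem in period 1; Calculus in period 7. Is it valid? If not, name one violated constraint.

Econ is a prerequisite for Calculus this term — holds.
Topology and Econ must be in the same period — holds.
Chem is a prerequisite for Econ this term — holds.
OS and Calculus must be in the same period — holds.
The Chem session must be before the ML session — holds.

Yes, all constraints hold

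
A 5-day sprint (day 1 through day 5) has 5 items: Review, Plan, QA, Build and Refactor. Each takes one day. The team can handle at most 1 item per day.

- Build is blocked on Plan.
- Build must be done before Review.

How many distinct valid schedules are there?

20

Splitting on Review: it can be day 3 (2), day 4 (6), day 5 (12). Listing each branch's schedules as (Plan, QA, Build, Refactor) by day number:
Review=day 3: (1,4,2,5) (1,5,2,4) — 2.
Review=day 4: (1,2,3,5) (1,3,2,5) (1,5,2,3) (1,5,3,2) (2,1,3,5) (2,5,3,1) — 6.
Review=day 5: (1,2,3,4) (1,2,4,3) (1,3,2,4) (1,3,4,2) (1,4,2,3) (1,4,3,2) (2,1,3,4) (2,1,4,3) (2,3,4,1) (2,4,3,1) (3,1,4,2) (3,2,4,1) — 12.
Summing: 2 + 6 + 12 = 20.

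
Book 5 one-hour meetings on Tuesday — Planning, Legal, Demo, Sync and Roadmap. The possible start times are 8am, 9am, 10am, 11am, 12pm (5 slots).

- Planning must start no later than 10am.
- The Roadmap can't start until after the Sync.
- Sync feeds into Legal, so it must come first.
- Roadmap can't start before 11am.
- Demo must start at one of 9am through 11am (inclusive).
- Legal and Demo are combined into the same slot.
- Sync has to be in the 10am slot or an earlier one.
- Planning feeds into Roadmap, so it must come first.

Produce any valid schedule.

Roadmap -> 11am, Planning -> 8am, Demo -> 9am, Sync -> 8am, Legal -> 9am

Checking: Planning(8am) before Roadmap(11am); Sync(8am) before Legal(9am); Sync(8am) before Roadmap(11am); Legal = Demo = 9am; Planning=8am in [8am,10am]; Demo=9am in [9am,11am]; Roadmap=11am in [11am,12pm]; Sync=8am in [8am,10am].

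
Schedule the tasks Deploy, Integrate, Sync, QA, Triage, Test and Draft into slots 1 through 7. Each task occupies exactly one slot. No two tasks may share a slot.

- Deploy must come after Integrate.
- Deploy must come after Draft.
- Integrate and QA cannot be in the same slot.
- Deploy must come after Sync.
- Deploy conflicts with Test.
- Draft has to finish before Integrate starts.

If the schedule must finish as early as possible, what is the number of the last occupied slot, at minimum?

The precedence chain requires at least 3 distinct slots.
With at most 1 per slot and 7 tasks, at least 7 slots are needed.
7 works (last occupied slot: 7): for example Triage=6; Integrate=2; Draft=1; Test=7; Deploy=4; Sync=3; QA=5.

7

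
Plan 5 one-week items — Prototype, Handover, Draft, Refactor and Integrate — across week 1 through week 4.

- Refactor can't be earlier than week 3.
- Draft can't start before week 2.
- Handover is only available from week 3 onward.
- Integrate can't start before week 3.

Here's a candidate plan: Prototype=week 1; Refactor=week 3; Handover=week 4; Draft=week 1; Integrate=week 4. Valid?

No — it violates: Draft can't start before week 2

Draft can't start before week 2 — violated.
Handover is only available from week 3 onward — holds.
Refactor can't be earlier than week 3 — holds.
Integrate can't start before week 3 — holds.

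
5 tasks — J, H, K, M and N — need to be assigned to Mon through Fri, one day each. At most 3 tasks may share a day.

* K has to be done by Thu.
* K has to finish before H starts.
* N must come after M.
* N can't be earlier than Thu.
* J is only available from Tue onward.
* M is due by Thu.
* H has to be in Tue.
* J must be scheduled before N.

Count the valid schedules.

18

Splitting on J: it can be Tue (7), Wed (7), Thu (4). Listing each branch's schedules as (H, K, M, N):
J=Tue: (Tue,Mon,Mon,Thu) (Tue,Mon,Mon,Fri) (Tue,Mon,Tue,Thu) (Tue,Mon,Tue,Fri) (Tue,Mon,Wed,Thu) (Tue,Mon,Wed,Fri) (Tue,Mon,Thu,Fri) — 7.
J=Wed: (Tue,Mon,Mon,Thu) (Tue,Mon,Mon,Fri) (Tue,Mon,Tue,Thu) (Tue,Mon,Tue,Fri) (Tue,Mon,Wed,Thu) (Tue,Mon,Wed,Fri) (Tue,Mon,Thu,Fri) — 7.
J=Thu: (Tue,Mon,Mon,Fri) (Tue,Mon,Tue,Fri) (Tue,Mon,Wed,Fri) (Tue,Mon,Thu,Fri) — 4.
Summing: 7 + 7 + 4 = 18.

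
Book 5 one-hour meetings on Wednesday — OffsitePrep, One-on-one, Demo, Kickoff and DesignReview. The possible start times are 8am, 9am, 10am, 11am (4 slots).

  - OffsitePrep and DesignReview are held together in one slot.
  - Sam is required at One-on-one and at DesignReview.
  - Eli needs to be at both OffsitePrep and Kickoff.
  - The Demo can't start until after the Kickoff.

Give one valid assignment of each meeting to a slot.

Kickoff=8am; OffsitePrep=9am; Demo=9am; DesignReview=9am; One-on-one=8am

Checking: Kickoff(8am) before Demo(9am); One-on-one(8am) != DesignReview(9am); OffsitePrep(9am) != Kickoff(8am); OffsitePrep = DesignReview = 9am.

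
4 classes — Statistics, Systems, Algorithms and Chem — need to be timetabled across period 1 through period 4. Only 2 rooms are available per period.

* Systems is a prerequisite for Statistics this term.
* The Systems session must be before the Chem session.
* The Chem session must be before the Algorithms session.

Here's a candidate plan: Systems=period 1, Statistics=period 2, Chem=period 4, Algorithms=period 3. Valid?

No. The Chem session must be before the Algorithms session is not satisfied.

Only 2 rooms are available per period — holds.
Systems is a prerequisite for Statistics this term — holds.
The Chem session must be before the Algorithms session — violated.
The Systems session must be before the Chem session — holds.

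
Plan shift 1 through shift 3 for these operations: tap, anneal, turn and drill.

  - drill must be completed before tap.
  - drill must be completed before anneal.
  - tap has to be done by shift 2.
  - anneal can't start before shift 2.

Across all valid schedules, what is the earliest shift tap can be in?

Precedence pushes tap to at least shift 2; tap's own window allows nothing later than shift 2.
tap at shift 2 is achievable: turn=shift 1; drill=shift 1; anneal=shift 2; tap=shift 2.

shift 2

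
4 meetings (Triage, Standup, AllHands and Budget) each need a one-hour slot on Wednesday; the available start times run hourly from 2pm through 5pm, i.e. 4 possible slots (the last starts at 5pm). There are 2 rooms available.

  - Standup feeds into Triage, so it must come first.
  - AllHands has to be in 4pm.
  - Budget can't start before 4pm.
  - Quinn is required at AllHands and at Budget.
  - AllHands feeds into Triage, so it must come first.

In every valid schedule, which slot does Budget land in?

Budget's window is 4pm–5pm.
AllHands is fixed at 4pm, and Budget can't share a slot with AllHands.
So Budget must be 5pm.

5pm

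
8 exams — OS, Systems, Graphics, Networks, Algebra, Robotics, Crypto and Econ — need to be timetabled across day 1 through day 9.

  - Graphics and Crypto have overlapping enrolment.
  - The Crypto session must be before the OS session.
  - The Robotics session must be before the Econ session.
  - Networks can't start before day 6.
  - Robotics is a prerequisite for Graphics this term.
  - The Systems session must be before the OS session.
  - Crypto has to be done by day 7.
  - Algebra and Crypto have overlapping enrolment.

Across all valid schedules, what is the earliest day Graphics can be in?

day 2

Precedence pushes Graphics to at least day 2.
Graphics at day 2 is achievable: Graphics=day 2; Networks=day 6; Econ=day 2; OS=day 2; Algebra=day 2; Crypto=day 1; Robotics=day 1; Systems=day 1.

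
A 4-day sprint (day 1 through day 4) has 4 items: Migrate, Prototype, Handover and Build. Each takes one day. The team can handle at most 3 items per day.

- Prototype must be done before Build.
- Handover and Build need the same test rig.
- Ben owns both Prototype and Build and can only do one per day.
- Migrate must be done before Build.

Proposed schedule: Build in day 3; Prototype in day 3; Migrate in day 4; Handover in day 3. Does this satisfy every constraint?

Migrate must be done before Build — violated.
Ben owns both Prototype and Build and can only do one per day — violated.
Prototype must be done before Build — violated.
Handover and Build need the same test rig — violated.
The team can handle at most 3 items per day — holds.

Invalid. Migrate must be done before Build.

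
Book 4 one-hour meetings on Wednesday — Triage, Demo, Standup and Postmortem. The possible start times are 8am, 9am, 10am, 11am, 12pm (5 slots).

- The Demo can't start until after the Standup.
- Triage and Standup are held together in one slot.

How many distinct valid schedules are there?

50

Splitting on Triage: it can be 8am (20), 9am (15), 10am (10), 11am (5). Listing each branch's schedules as (Demo, Standup, Postmortem):
Triage=8am: (9am,8am,8am) (9am,8am,9am) (9am,8am,10am) (9am,8am,11am) (9am,8am,12pm) (10am,8am,8am) (10am,8am,9am) (10am,8am,10am) (10am,8am,11am) (10am,8am,12pm) (11am,8am,8am) (11am,8am,9am) (11am,8am,10am) (11am,8am,11am) (11am,8am,12pm) (12pm,8am,8am) (12pm,8am,9am) (12pm,8am,10am) (12pm,8am,11am) (12pm,8am,12pm) — 20.
Triage=9am: (10am,9am,8am) (10am,9am,9am) (10am,9am,10am) (10am,9am,11am) (10am,9am,12pm) (11am,9am,8am) (11am,9am,9am) (11am,9am,10am) (11am,9am,11am) (11am,9am,12pm) (12pm,9am,8am) (12pm,9am,9am) (12pm,9am,10am) (12pm,9am,11am) (12pm,9am,12pm) — 15.
Triage=10am: (11am,10am,8am) (11am,10am,9am) (11am,10am,10am) (11am,10am,11am) (11am,10am,12pm) (12pm,10am,8am) (12pm,10am,9am) (12pm,10am,10am) (12pm,10am,11am) (12pm,10am,12pm) — 10.
Triage=11am: (12pm,11am,8am) (12pm,11am,9am) (12pm,11am,10am) (12pm,11am,11am) (12pm,11am,12pm) — 5.
Summing: 20 + 15 + 10 + 5 = 50.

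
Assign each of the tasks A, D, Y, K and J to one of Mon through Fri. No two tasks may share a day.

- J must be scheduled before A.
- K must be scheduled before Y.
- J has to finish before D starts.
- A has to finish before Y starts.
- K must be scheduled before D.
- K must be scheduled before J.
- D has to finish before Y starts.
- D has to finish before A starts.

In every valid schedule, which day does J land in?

Precedence pushes J to at least Tue; downstream work caps J at Tue.
So J is pinned to Tue.

Tue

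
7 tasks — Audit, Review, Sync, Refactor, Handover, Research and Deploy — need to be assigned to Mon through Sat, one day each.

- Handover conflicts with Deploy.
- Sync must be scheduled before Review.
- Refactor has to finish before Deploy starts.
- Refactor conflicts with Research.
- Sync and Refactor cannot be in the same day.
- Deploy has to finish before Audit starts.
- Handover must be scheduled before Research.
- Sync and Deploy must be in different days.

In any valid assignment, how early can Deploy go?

Tue

Precedence pushes Deploy to at least Tue; downstream work caps Deploy at Fri.
Deploy at Tue is achievable: Deploy -> Tue, Research -> Tue, Sync -> Wed, Refactor -> Mon, Review -> Thu, Audit -> Wed, Handover -> Mon.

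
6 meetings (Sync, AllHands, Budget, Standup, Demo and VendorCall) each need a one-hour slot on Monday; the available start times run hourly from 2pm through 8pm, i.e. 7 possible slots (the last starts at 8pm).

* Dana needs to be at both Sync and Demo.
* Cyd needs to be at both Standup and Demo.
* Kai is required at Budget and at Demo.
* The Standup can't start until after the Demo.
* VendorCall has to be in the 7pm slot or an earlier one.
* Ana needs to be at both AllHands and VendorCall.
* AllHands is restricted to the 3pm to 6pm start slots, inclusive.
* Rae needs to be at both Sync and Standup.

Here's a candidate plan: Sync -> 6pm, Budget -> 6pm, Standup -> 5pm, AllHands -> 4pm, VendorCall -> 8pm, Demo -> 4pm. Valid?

No — it violates: VendorCall has to be in the 7pm slot or an earlier one

AllHands is restricted to the 3pm to 6pm start slots, inclusive — holds.
Ana needs to be at both AllHands and VendorCall — holds.
Dana needs to be at both Sync and Demo — holds.
Kai is required at Budget and at Demo — holds.
Cyd needs to be at both Standup and Demo — holds.
Rae needs to be at both Sync and Standup — holds.
VendorCall has to be in the 7pm slot or an earlier one — violated.
The Standup can't start until after the Demo — holds.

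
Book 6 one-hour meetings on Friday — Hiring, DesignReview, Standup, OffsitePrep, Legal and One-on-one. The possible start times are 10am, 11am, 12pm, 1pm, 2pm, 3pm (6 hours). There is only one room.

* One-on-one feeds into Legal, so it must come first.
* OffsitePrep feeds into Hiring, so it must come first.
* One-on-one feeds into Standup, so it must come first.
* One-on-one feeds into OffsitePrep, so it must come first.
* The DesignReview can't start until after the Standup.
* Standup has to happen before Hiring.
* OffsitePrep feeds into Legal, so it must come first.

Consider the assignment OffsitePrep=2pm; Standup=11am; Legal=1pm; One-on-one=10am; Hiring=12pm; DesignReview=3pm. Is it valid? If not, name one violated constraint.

Invalid. OffsitePrep feeds into Hiring, so it must come first.

Standup has to happen before Hiring — holds.
OffsitePrep feeds into Legal, so it must come first — violated.
There is only one room — holds.
One-on-one feeds into Standup, so it must come first — holds.
The DesignReview can't start until after the Standup — holds.
OffsitePrep feeds into Hiring, so it must come first — violated.
One-on-one feeds into Legal, so it must come first — holds.
One-on-one feeds into OffsitePrep, so it must come first — holds.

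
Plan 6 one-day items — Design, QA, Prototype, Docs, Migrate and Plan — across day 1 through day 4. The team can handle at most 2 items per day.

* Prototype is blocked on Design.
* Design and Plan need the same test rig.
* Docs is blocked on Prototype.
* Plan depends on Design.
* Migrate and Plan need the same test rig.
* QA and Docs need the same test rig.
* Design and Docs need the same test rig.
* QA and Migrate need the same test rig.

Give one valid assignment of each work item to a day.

Prototype=day 2; Design=day 1; Plan=day 2; QA=day 1; Migrate=day 3; Docs=day 3

Checking: Design(day 1) before Prototype(day 2); Prototype(day 2) before Docs(day 3); Design(day 1) before Plan(day 2); Design(day 1) != Docs(day 3); Migrate(day 3) != Plan(day 2); Design(day 1) != Plan(day 2); QA(day 1) != Migrate(day 3); QA(day 1) != Docs(day 3); max 2 per day (cap 2).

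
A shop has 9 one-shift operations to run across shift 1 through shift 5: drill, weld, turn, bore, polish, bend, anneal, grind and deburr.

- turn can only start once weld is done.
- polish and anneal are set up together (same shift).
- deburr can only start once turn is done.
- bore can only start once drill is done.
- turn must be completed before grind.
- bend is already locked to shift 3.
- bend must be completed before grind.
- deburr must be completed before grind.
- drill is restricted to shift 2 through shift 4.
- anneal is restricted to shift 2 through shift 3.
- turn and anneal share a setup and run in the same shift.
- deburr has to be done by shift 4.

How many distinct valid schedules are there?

Splitting on drill: it can be shift 2 (15), shift 3 (10), shift 4 (5). Listing each branch's schedules as (weld, turn, bore, polish, bend, anneal, grind, deburr) by shift number:
drill=shift 2: (1,2,3,2,3,2,4,3) (1,2,3,2,3,2,5,3) (1,2,3,2,3,2,5,4) (1,2,4,2,3,2,4,3) (1,2,4,2,3,2,5,3) (1,2,4,2,3,2,5,4) (1,2,5,2,3,2,4,3) (1,2,5,2,3,2,5,3) (1,2,5,2,3,2,5,4) (1,3,3,3,3,3,5,4) (1,3,4,3,3,3,5,4) (1,3,5,3,3,3,5,4) (2,3,3,3,3,3,5,4) (2,3,4,3,3,3,5,4) (2,3,5,3,3,3,5,4) — 15.
drill=shift 3: (1,2,4,2,3,2,4,3) (1,2,4,2,3,2,5,3) (1,2,4,2,3,2,5,4) (1,2,5,2,3,2,4,3) (1,2,5,2,3,2,5,3) (1,2,5,2,3,2,5,4) (1,3,4,3,3,3,5,4) (1,3,5,3,3,3,5,4) (2,3,4,3,3,3,5,4) (2,3,5,3,3,3,5,4) — 10.
drill=shift 4: (1,2,5,2,3,2,4,3) (1,2,5,2,3,2,5,3) (1,2,5,2,3,2,5,4) (1,3,5,3,3,3,5,4) (2,3,5,3,3,3,5,4) — 5.
Summing: 15 + 10 + 5 = 30.

30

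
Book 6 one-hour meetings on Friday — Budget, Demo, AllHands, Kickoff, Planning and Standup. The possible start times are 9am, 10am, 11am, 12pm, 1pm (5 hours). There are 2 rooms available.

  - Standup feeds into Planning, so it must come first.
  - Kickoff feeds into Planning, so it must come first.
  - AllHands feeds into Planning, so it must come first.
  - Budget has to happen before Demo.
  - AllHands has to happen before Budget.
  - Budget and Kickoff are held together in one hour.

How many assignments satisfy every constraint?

47

Splitting on Budget: it can be 10am (18), 11am (20), 12pm (9). Listing each branch's schedules as (Demo, AllHands, Kickoff, Planning, Standup):
Budget=10am: (11am,9am,10am,11am,9am) (11am,9am,10am,12pm,9am) (11am,9am,10am,12pm,11am) (11am,9am,10am,1pm,9am) (11am,9am,10am,1pm,11am) (11am,9am,10am,1pm,12pm) (12pm,9am,10am,11am,9am) (12pm,9am,10am,12pm,9am) (12pm,9am,10am,12pm,11am) (12pm,9am,10am,1pm,9am) (12pm,9am,10am,1pm,11am) (12pm,9am,10am,1pm,12pm) (1pm,9am,10am,11am,9am) (1pm,9am,10am,12pm,9am) (1pm,9am,10am,12pm,11am) (1pm,9am,10am,1pm,9am) (1pm,9am,10am,1pm,11am) (1pm,9am,10am,1pm,12pm) — 18.
Budget=11am: (12pm,9am,11am,12pm,9am) (12pm,9am,11am,12pm,10am) (12pm,9am,11am,1pm,9am) (12pm,9am,11am,1pm,10am) (12pm,9am,11am,1pm,12pm) (12pm,10am,11am,12pm,9am) (12pm,10am,11am,12pm,10am) (12pm,10am,11am,1pm,9am) (12pm,10am,11am,1pm,10am) (12pm,10am,11am,1pm,12pm) (1pm,9am,11am,12pm,9am) (1pm,9am,11am,12pm,10am) (1pm,9am,11am,1pm,9am) (1pm,9am,11am,1pm,10am) (1pm,9am,11am,1pm,12pm) (1pm,10am,11am,12pm,9am) (1pm,10am,11am,12pm,10am) (1pm,10am,11am,1pm,9am) (1pm,10am,11am,1pm,10am) (1pm,10am,11am,1pm,12pm) — 20.
Budget=12pm: (1pm,9am,12pm,1pm,9am) (1pm,9am,12pm,1pm,10am) (1pm,9am,12pm,1pm,11am) (1pm,10am,12pm,1pm,9am) (1pm,10am,12pm,1pm,10am) (1pm,10am,12pm,1pm,11am) (1pm,11am,12pm,1pm,9am) (1pm,11am,12pm,1pm,10am) (1pm,11am,12pm,1pm,11am) — 9.
Summing: 18 + 20 + 9 = 47.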